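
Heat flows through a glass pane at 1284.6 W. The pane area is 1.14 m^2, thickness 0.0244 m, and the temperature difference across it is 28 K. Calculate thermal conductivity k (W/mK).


Fourier's law rearranged: k = Q * t / (A * dT)
  Numerator = 1284.6 * 0.0244 = 31.34424
  Denominator = 1.14 * 28 = 31.92
  k = 31.34424 / 31.92 = 0.982 W/mK

0.982 W/mK


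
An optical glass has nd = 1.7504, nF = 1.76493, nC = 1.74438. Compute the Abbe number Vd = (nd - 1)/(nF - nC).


Abbe number formula: Vd = (nd - 1) / (nF - nC)
  nd - 1 = 1.7504 - 1 = 0.7504
  nF - nC = 1.76493 - 1.74438 = 0.02055
  Vd = 0.7504 / 0.02055 = 36.52

36.52


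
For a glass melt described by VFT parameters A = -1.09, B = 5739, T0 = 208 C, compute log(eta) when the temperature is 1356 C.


VFT equation: log(eta) = A + B / (T - T0)
  T - T0 = 1356 - 208 = 1148
  B / (T - T0) = 5739 / 1148 = 4.999
  log(eta) = -1.09 + 4.999 = 3.909

3.909


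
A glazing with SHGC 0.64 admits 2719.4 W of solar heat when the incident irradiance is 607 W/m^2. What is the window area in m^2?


Rearrange Q = Area * SHGC * Irradiance:
  Area = Q / (SHGC * Irradiance)
  Area = 2719.4 / (0.64 * 607) = 7.0 m^2

7.0 m^2


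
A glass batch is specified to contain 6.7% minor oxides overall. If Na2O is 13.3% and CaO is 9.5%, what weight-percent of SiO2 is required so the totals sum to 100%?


Known pieces sum to 100%:
  SiO2 = 100 - (others + Na2O + CaO)
  SiO2 = 100 - (6.7 + 13.3 + 9.5) = 70.5%

70.5%


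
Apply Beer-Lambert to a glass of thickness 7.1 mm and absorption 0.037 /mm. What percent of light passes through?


Beer-Lambert law: T = exp(-alpha * thickness)
  exponent = -0.037 * 7.1 = -0.2627
  T = exp(-0.2627) = 0.769
  Percentage = 0.769 * 100 = 76.9%

76.9%


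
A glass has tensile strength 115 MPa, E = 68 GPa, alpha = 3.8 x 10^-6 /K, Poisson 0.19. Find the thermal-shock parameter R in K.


Thermal shock resistance: R = sigma * (1 - nu) / (E * alpha)
  Numerator = 115 * (1 - 0.19) = 93.15
  Denominator = 68 * 1000 * (3.8 x 10^-6) = 0.2584
  R = 93.15 / 0.2584 = 360.5 K

360.5 K


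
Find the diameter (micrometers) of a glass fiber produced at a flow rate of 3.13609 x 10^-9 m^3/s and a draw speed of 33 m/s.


Cross-sectional area from continuity:
  A = Q / v = 3.13609 x 10^-9 / 33 = 9.503303 x 10^-11 m^2
Diameter from circular cross-section:
  d = sqrt(4A / pi) * 10^6 (m -> um)
  d = sqrt(4 * 9.503303 x 10^-11 / pi) * 10^6 = 11.0 um

11.0 um


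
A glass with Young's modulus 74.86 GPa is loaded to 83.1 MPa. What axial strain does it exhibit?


Rearrange E = sigma / epsilon:
  epsilon = sigma / E
  E (MPa) = 74.86 * 1000 = 74860
  epsilon = 83.1 / 74860 = 0.00111

0.00111


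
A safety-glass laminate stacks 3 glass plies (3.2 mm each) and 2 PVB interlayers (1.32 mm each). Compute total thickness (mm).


Total thickness = glass contribution + PVB contribution
  Glass: 3 * 3.2 = 9.6 mm
  PVB: 2 * 1.32 = 2.64 mm
  Total = 9.6 + 2.64 = 12.24 mm

12.24 mm


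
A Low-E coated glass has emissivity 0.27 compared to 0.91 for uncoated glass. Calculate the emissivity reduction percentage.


Percentage reduction = (1 - coated/uncoated) * 100
  Ratio = 0.27 / 0.91 = 0.2967
  Reduction = (1 - 0.2967) * 100 = 70.3%

70.3%


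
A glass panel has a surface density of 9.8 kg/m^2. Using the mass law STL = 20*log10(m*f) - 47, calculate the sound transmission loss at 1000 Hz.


Mass law: STL = 20 * log10(m * f) - 47
  m * f = 9.8 * 1000 = 9800
  log10(9800) = 3.99123
  STL = 20 * 3.99123 - 47 = 79.8246 - 47 = 32.8 dB

32.8 dB


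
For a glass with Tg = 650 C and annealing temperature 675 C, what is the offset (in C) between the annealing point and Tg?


Offset = T_anneal - Tg:
  offset = 675 - 650 = 25 C

25 C


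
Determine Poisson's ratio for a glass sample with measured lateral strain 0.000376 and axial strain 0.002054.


Poisson's ratio: nu = lateral strain / axial strain
  nu = 0.000376 / 0.002054 = 0.1831

0.1831


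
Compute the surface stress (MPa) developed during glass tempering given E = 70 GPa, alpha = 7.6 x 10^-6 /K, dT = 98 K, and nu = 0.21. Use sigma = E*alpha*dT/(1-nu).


Tempering stress: sigma = E * alpha * dT / (1 - nu)
  E (MPa) = 70 * 1000 = 70000
  Numerator = 70000 * (7.6 x 10^-6) * 98 = 52.136
  Denominator = 1 - 0.21 = 0.79
  sigma = 52.136 / 0.79 = 66.0 MPa

66.0 MPa


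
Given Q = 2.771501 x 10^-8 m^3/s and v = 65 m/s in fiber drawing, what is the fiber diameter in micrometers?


Cross-sectional area from continuity:
  A = Q / v = 2.771501 x 10^-8 / 65 = 4.263848 x 10^-10 m^2
Diameter from circular cross-section:
  d = sqrt(4A / pi) * 10^6 (m -> um)
  d = sqrt(4 * 4.263848 x 10^-10 / pi) * 10^6 = 23.3 um

23.3 um


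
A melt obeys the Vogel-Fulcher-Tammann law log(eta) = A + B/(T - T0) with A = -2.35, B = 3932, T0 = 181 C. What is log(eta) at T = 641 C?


VFT equation: log(eta) = A + B / (T - T0)
  T - T0 = 641 - 181 = 460
  B / (T - T0) = 3932 / 460 = 8.548
  log(eta) = -2.35 + 8.548 = 6.198

6.198


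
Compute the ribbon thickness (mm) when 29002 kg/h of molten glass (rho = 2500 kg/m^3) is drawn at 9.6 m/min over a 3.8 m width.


Ribbon cross-section from mass balance:
  Volume rate = throughput / density = 29002 / 2500 = 11.6008 m^3/h
  thickness = volume rate / (speed * 60 * width), i.e.
  thickness = throughput / (60 * speed * width * density) * 1000
  thickness = 29002 / (60 * 9.6 * 3.8 * 2500) * 1000 = 5.3 mm

5.3 mm


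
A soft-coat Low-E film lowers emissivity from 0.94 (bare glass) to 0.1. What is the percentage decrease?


Percentage reduction = (1 - coated/uncoated) * 100
  Ratio = 0.1 / 0.94 = 0.1064
  Reduction = (1 - 0.1064) * 100 = 89.4%

89.4%


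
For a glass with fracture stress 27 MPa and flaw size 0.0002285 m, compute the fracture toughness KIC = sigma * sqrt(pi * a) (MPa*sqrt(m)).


Fracture toughness: KIC = sigma * sqrt(pi * a)
  pi * a = pi * 0.0002285 = 0.000717854
  sqrt(pi * a) = 0.026793
  KIC = 27 * 0.026793 = 0.723 MPa*sqrt(m)

0.723 MPa*sqrt(m)


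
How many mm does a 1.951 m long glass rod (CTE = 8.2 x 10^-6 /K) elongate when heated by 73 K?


Thermal expansion formula: dL = alpha * L0 * dT
  dL = (8.2 x 10^-6) * 1.951 * 73 = 0.00116787 m
Convert to mm: 0.00116787 * 1000 = 1.1679 mm

1.1679 mm


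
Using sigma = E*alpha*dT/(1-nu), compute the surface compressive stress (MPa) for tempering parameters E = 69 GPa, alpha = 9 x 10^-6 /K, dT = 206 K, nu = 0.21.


Tempering stress: sigma = E * alpha * dT / (1 - nu)
  E (MPa) = 69 * 1000 = 69000
  Numerator = 69000 * (9 x 10^-6) * 206 = 127.926
  Denominator = 1 - 0.21 = 0.79
  sigma = 127.926 / 0.79 = 161.9 MPa

161.9 MPa


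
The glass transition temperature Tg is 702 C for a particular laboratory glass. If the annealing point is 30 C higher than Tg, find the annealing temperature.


The annealing temperature is Tg plus the offset:
  T_anneal = 702 + 30 = 732 C

732 C


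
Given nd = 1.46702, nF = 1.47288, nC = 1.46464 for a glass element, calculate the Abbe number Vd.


Abbe number formula: Vd = (nd - 1) / (nF - nC)
  nd - 1 = 1.46702 - 1 = 0.46702
  nF - nC = 1.47288 - 1.46464 = 0.00824
  Vd = 0.46702 / 0.00824 = 56.68

56.68


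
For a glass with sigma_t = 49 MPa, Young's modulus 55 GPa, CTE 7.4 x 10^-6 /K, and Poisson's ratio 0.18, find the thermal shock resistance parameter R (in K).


Thermal shock resistance: R = sigma * (1 - nu) / (E * alpha)
  Numerator = 49 * (1 - 0.18) = 40.18
  Denominator = 55 * 1000 * (7.4 x 10^-6) = 0.407
  R = 40.18 / 0.407 = 98.7 K

98.7 K


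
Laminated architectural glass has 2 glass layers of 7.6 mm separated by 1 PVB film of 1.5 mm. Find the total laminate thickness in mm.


Total thickness = glass contribution + PVB contribution
  Glass: 2 * 7.6 = 15.2 mm
  PVB: 1 * 1.5 = 1.5 mm
  Total = 15.2 + 1.5 = 16.7 mm

16.7 mm


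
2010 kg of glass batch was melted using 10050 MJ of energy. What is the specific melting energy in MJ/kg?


Rearrange E = m * s for s:
  s = E / m
  s = 10050 / 2010 = 5.0 MJ/kg

5.0 MJ/kg


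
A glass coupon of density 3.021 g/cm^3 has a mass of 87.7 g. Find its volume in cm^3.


Rearrange rho = m / V:
  V = m / rho
  V = 87.7 / 3.021 = 29.03 cm^3

29.03 cm^3


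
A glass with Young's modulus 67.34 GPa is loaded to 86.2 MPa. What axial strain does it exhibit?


Rearrange E = sigma / epsilon:
  epsilon = sigma / E
  E (MPa) = 67.34 * 1000 = 67340
  epsilon = 86.2 / 67340 = 0.00128

0.00128


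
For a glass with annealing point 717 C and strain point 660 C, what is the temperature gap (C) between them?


Gap = T_anneal - T_strain:
  gap = 717 - 660 = 57 C

57 C


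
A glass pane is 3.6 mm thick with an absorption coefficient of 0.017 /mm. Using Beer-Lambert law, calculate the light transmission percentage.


Beer-Lambert law: T = exp(-alpha * thickness)
  exponent = -0.017 * 3.6 = -0.0612
  T = exp(-0.0612) = 0.9406
  Percentage = 0.9406 * 100 = 94.06%

94.06%


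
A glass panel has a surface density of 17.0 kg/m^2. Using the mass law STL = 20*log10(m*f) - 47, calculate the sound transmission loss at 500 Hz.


Mass law: STL = 20 * log10(m * f) - 47
  m * f = 17.0 * 500 = 8500
  log10(8500) = 3.92942
  STL = 20 * 3.92942 - 47 = 78.5884 - 47 = 31.6 dB

31.6 dB


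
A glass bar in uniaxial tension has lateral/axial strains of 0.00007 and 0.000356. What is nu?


Poisson's ratio: nu = lateral strain / axial strain
  nu = 0.00007 / 0.000356 = 0.1966

0.1966


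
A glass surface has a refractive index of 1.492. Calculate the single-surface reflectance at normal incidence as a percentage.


Fresnel reflectance at normal incidence:
  R = ((n - 1)/(n + 1))^2
  (n - 1)/(n + 1) = (1.492 - 1)/(1.492 + 1) = 0.197432
  R = 0.197432^2 = 0.0389794
  R(%) = 0.0389794 * 100 = 3.898%

3.898%


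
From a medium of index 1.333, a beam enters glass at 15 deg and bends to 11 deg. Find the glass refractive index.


Apply Snell's law: n1 * sin(theta1) = n2 * sin(theta2)
  n2 = n1 * sin(theta1) / sin(theta2)
  sin(15) = 0.258819
  sin(11) = 0.190809
  n2 = 1.333 * 0.258819 / 0.190809 = 1.8081

1.8081


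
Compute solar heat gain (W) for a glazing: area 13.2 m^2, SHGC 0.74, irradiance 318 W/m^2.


Solar heat gain: Q = Area * SHGC * Irradiance
  Q = 13.2 * 0.74 * 318 = 3106.2 W

3106.2 W


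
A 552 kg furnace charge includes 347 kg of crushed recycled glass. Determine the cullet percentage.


Cullet ratio = (cullet mass / total batch mass) * 100
  Ratio = 347 / 552 * 100 = 62.86%

62.86%


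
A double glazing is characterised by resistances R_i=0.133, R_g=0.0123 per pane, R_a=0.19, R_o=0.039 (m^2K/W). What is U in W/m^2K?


Total thermal resistance (series):
  R_total = R_in + R_glass + R_air + R_glass + R_out
  R_total = 0.133 + 0.0123 + 0.19 + 0.0123 + 0.039 = 0.3866 m^2K/W
U-value = 1 / R_total = 1 / 0.3866 = 2.587 W/m^2K

2.587 W/m^2K


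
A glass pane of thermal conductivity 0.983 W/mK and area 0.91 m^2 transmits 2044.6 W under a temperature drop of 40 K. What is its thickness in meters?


Fourier's law: t = k * A * dT / Q
  t = 0.983 * 0.91 * 40 / 2044.6
  t = 35.7812 / 2044.6 = 0.0175 m

0.0175 m


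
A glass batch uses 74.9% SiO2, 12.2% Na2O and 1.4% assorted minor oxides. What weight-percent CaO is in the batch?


Pieces sum to 100%:
  CaO = 100 - (SiO2 + Na2O + others)
  CaO = 100 - (74.9 + 12.2 + 1.4) = 11.5%

11.5%


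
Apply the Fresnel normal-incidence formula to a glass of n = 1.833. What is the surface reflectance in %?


Fresnel reflectance at normal incidence:
  R = ((n - 1)/(n + 1))^2
  (n - 1)/(n + 1) = (1.833 - 1)/(1.833 + 1) = 0.294035
  R = 0.294035^2 = 0.0864566
  R(%) = 0.0864566 * 100 = 8.646%

8.646%


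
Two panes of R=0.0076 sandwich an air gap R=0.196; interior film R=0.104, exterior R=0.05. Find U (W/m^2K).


Total thermal resistance (series):
  R_total = R_in + R_glass + R_air + R_glass + R_out
  R_total = 0.104 + 0.0076 + 0.196 + 0.0076 + 0.05 = 0.3652 m^2K/W
U-value = 1 / R_total = 1 / 0.3652 = 2.738 W/m^2K

2.738 W/m^2K


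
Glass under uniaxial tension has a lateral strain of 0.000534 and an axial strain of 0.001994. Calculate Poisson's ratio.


Poisson's ratio: nu = lateral strain / axial strain
  nu = 0.000534 / 0.001994 = 0.2678

0.2678


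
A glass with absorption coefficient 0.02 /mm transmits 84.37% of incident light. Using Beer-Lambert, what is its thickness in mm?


Rearrange T = exp(-alpha * thickness):
  thickness = -ln(T) / alpha
  T = 84.37/100 = 0.8437
  ln(T) = -0.16996
  -ln(T) = 0.16996
  thickness = 0.16996 / 0.02 = 8.5 mm

8.5 mm


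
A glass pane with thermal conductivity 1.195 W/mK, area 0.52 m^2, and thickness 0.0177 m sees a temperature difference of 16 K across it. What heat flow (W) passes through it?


Fourier's law: Q = k * A * dT / t
  Q = 1.195 * 0.52 * 16 / 0.0177
  Q = 9.9424 / 0.0177 = 561.7 W

561.7 W


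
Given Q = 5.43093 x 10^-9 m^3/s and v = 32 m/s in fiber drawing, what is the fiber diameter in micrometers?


Cross-sectional area from continuity:
  A = Q / v = 5.43093 x 10^-9 / 32 = 1.697166 x 10^-10 m^2
Diameter from circular cross-section:
  d = sqrt(4A / pi) * 10^6 (m -> um)
  d = sqrt(4 * 1.697166 x 10^-10 / pi) * 10^6 = 14.7 um

14.7 um


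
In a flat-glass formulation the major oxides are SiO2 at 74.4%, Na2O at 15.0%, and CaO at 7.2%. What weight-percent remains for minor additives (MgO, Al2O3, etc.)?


Sum the three major oxides:
  SiO2 + Na2O + CaO = 74.4 + 15.0 + 7.2 = 96.6%
Subtract from 100%:
  Others = 100 - 96.6 = 3.4%

3.4%


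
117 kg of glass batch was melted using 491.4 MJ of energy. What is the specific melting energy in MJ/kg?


Rearrange E = m * s for s:
  s = E / m
  s = 491.4 / 117 = 4.2 MJ/kg

4.2 MJ/kg


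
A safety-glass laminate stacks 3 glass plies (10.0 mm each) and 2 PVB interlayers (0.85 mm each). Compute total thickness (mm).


Total thickness = glass contribution + PVB contribution
  Glass: 3 * 10.0 = 30.0 mm
  PVB: 2 * 0.85 = 1.7 mm
  Total = 30.0 + 1.7 = 31.7 mm

31.7 mm


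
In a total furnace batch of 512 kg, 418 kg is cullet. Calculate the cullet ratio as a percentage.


Cullet ratio = (cullet mass / total batch mass) * 100
  Ratio = 418 / 512 * 100 = 81.64%

81.64%


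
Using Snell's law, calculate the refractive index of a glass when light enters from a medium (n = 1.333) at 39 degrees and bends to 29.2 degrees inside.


Apply Snell's law: n1 * sin(theta1) = n2 * sin(theta2)
  n2 = n1 * sin(theta1) / sin(theta2)
  sin(39) = 0.62932
  sin(29.2) = 0.48786
  n2 = 1.333 * 0.62932 / 0.48786 = 1.7195

1.7195


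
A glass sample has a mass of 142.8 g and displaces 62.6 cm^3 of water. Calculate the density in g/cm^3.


Use the definition of density:
  rho = mass / volume
  rho = 142.8 / 62.6 = 2.281 g/cm^3

2.281 g/cm^3


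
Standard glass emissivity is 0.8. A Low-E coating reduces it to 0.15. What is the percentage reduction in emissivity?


Percentage reduction = (1 - coated/uncoated) * 100
  Ratio = 0.15 / 0.8 = 0.1875
  Reduction = (1 - 0.1875) * 100 = 81.2%

81.2%


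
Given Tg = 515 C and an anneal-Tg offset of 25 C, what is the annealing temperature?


The annealing temperature is Tg plus the offset:
  T_anneal = 515 + 25 = 540 C

540 C


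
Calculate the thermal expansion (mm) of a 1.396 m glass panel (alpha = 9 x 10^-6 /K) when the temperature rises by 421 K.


Thermal expansion formula: dL = alpha * L0 * dT
  dL = (9 x 10^-6) * 1.396 * 421 = 0.00528944 m
Convert to mm: 0.00528944 * 1000 = 5.2894 mm

5.2894 mm


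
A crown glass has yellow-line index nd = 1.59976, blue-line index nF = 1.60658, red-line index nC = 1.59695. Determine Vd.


Abbe number formula: Vd = (nd - 1) / (nF - nC)
  nd - 1 = 1.59976 - 1 = 0.59976
  nF - nC = 1.60658 - 1.59695 = 0.00963
  Vd = 0.59976 / 0.00963 = 62.28

62.28


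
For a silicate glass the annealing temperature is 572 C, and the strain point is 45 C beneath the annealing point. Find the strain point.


Strain point = annealing point - difference:
  T_strain = 572 - 45 = 527 C

527 C


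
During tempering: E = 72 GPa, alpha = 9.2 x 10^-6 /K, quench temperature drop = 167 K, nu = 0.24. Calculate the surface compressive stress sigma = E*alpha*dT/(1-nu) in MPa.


Tempering stress: sigma = E * alpha * dT / (1 - nu)
  E (MPa) = 72 * 1000 = 72000
  Numerator = 72000 * (9.2 x 10^-6) * 167 = 110.6208
  Denominator = 1 - 0.24 = 0.76
  sigma = 110.6208 / 0.76 = 145.6 MPa

145.6 MPa


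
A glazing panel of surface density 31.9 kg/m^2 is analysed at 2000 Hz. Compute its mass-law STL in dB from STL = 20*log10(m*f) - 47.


Mass law: STL = 20 * log10(m * f) - 47
  m * f = 31.9 * 2000 = 63800
  log10(63800) = 4.80482
  STL = 20 * 4.80482 - 47 = 96.0964 - 47 = 49.1 dB

49.1 dB


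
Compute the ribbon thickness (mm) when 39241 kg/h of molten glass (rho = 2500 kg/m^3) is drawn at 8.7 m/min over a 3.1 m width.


Ribbon cross-section from mass balance:
  Volume rate = throughput / density = 39241 / 2500 = 15.6964 m^3/h
  thickness = volume rate / (speed * 60 * width), i.e.
  thickness = throughput / (60 * speed * width * density) * 1000
  thickness = 39241 / (60 * 8.7 * 3.1 * 2500) * 1000 = 9.7 mm

9.7 mm


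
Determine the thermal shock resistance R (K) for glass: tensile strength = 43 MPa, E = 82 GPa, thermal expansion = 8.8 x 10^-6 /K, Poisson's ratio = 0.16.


Thermal shock resistance: R = sigma * (1 - nu) / (E * alpha)
  Numerator = 43 * (1 - 0.16) = 36.12
  Denominator = 82 * 1000 * (8.8 x 10^-6) = 0.7216
  R = 36.12 / 0.7216 = 50.1 K

50.1 K


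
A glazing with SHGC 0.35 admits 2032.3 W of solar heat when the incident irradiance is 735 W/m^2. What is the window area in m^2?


Rearrange Q = Area * SHGC * Irradiance:
  Area = Q / (SHGC * Irradiance)
  Area = 2032.3 / (0.35 * 735) = 7.9 m^2

7.9 m^2


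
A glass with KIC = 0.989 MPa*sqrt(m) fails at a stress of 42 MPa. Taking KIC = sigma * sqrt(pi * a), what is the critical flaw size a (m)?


Rearrange KIC = sigma * sqrt(pi * a):
  sqrt(pi * a) = KIC / sigma
  sqrt(pi * a) = 0.989 / 42 = 0.023548
  a = (KIC / sigma)^2 / pi
  a = 0.023548^2 / pi = 0.0001765 m

0.0001765 m


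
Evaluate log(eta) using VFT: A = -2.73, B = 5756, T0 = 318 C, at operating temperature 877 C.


VFT equation: log(eta) = A + B / (T - T0)
  T - T0 = 877 - 318 = 559
  B / (T - T0) = 5756 / 559 = 10.297
  log(eta) = -2.73 + 10.297 = 7.567

7.567


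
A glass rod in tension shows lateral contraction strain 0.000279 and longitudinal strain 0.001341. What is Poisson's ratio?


Poisson's ratio: nu = lateral strain / axial strain
  nu = 0.000279 / 0.001341 = 0.2081

0.2081


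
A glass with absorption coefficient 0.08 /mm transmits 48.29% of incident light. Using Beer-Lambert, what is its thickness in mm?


Rearrange T = exp(-alpha * thickness):
  thickness = -ln(T) / alpha
  T = 48.29/100 = 0.4829
  ln(T) = -0.72795
  -ln(T) = 0.72795
  thickness = 0.72795 / 0.08 = 9.1 mm

9.1 mm


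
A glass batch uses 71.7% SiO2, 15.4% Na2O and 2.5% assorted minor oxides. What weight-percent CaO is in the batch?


Pieces sum to 100%:
  CaO = 100 - (SiO2 + Na2O + others)
  CaO = 100 - (71.7 + 15.4 + 2.5) = 10.4%

10.4%


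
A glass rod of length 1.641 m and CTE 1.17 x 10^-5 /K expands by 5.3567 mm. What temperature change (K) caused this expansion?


Rearrange dL = alpha * L0 * dT for dT:
  dT = dL / (alpha * L0)
  dL (m) = 5.3567 / 1000 = 0.0053567
  dT = 0.0053567 / ((1.17 x 10^-5) * 1.641) = 279.0 K

279.0 K


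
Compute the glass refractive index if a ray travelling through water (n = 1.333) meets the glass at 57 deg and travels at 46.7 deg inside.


Apply Snell's law: n1 * sin(theta1) = n2 * sin(theta2)
  n2 = n1 * sin(theta1) / sin(theta2)
  sin(57) = 0.838671
  sin(46.7) = 0.727773
  n2 = 1.333 * 0.838671 / 0.727773 = 1.5361

1.5361


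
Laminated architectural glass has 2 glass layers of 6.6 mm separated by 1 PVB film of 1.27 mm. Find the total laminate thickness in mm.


Total thickness = glass contribution + PVB contribution
  Glass: 2 * 6.6 = 13.2 mm
  PVB: 1 * 1.27 = 1.27 mm
  Total = 13.2 + 1.27 = 14.47 mm

14.47 mm


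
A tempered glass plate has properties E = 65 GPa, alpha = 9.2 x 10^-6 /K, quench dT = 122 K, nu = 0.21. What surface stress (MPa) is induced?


Tempering stress: sigma = E * alpha * dT / (1 - nu)
  E (MPa) = 65 * 1000 = 65000
  Numerator = 65000 * (9.2 x 10^-6) * 122 = 72.956
  Denominator = 1 - 0.21 = 0.79
  sigma = 72.956 / 0.79 = 92.3 MPa

92.3 MPa


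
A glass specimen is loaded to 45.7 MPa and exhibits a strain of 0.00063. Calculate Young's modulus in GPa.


Young's modulus: E = stress / strain
  E = 45.7 MPa / 0.00063 = 72539.68 MPa
Convert to GPa: 72539.68 / 1000 = 72.54 GPa

72.54 GPa


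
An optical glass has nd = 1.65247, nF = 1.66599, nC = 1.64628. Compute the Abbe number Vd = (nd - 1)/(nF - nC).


Abbe number formula: Vd = (nd - 1) / (nF - nC)
  nd - 1 = 1.65247 - 1 = 0.65247
  nF - nC = 1.66599 - 1.64628 = 0.01971
  Vd = 0.65247 / 0.01971 = 33.1

33.1


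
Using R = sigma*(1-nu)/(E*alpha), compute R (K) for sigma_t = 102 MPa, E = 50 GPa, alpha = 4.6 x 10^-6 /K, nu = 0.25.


Thermal shock resistance: R = sigma * (1 - nu) / (E * alpha)
  Numerator = 102 * (1 - 0.25) = 76.5
  Denominator = 50 * 1000 * (4.6 x 10^-6) = 0.23
  R = 76.5 / 0.23 = 332.6 K

332.6 K


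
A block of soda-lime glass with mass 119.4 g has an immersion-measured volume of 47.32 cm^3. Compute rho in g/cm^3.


Use the definition of density:
  rho = mass / volume
  rho = 119.4 / 47.32 = 2.523 g/cm^3

2.523 g/cm^3


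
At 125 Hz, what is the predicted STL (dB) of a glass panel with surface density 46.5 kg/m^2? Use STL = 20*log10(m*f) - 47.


Mass law: STL = 20 * log10(m * f) - 47
  m * f = 46.5 * 125 = 5812.5
  log10(5812.5) = 3.76436
  STL = 20 * 3.76436 - 47 = 75.2872 - 47 = 28.3 dB

28.3 dB


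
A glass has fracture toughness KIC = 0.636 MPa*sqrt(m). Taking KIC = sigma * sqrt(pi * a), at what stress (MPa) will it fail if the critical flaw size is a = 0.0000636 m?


Rearrange KIC = sigma * sqrt(pi * a):
  sigma = KIC / sqrt(pi * a)
  sqrt(pi * 0.0000636) = 0.014135
  sigma = 0.636 / 0.014135 = 44.99 MPa

44.99 MPa


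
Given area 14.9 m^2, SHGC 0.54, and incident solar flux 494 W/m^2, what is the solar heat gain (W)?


Solar heat gain: Q = Area * SHGC * Irradiance
  Q = 14.9 * 0.54 * 494 = 3974.7 W

3974.7 W


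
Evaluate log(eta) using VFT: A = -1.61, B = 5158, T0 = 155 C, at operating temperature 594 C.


VFT equation: log(eta) = A + B / (T - T0)
  T - T0 = 594 - 155 = 439
  B / (T - T0) = 5158 / 439 = 11.749
  log(eta) = -1.61 + 11.749 = 10.139

10.139


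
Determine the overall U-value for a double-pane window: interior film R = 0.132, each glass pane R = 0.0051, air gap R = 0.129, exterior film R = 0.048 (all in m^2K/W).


Total thermal resistance (series):
  R_total = R_in + R_glass + R_air + R_glass + R_out
  R_total = 0.132 + 0.0051 + 0.129 + 0.0051 + 0.048 = 0.3192 m^2K/W
U-value = 1 / R_total = 1 / 0.3192 = 3.133 W/m^2K

3.133 W/m^2K


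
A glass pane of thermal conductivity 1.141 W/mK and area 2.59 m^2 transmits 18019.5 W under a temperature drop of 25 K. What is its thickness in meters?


Fourier's law: t = k * A * dT / Q
  t = 1.141 * 2.59 * 25 / 18019.5
  t = 73.87975 / 18019.5 = 0.0041 m

0.0041 m


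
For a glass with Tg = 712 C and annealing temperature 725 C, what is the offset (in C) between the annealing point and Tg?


Offset = T_anneal - Tg:
  offset = 725 - 712 = 13 C

13 C


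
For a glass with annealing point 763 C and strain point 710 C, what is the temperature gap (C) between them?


Gap = T_anneal - T_strain:
  gap = 763 - 710 = 53 C

53 C


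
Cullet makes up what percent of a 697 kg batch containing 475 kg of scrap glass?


Cullet ratio = (cullet mass / total batch mass) * 100
  Ratio = 475 / 697 * 100 = 68.15%

68.15%


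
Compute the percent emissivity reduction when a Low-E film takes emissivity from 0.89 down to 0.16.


Percentage reduction = (1 - coated/uncoated) * 100
  Ratio = 0.16 / 0.89 = 0.1798
  Reduction = (1 - 0.1798) * 100 = 82.0%

82.0%


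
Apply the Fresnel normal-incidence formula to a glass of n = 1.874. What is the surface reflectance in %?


Fresnel reflectance at normal incidence:
  R = ((n - 1)/(n + 1))^2
  (n - 1)/(n + 1) = (1.874 - 1)/(1.874 + 1) = 0.304106
  R = 0.304106^2 = 0.0924805
  R(%) = 0.0924805 * 100 = 9.248%

9.248%


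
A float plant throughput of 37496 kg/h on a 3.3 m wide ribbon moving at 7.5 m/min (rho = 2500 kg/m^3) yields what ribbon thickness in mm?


Ribbon cross-section from mass balance:
  Volume rate = throughput / density = 37496 / 2500 = 14.9984 m^3/h
  thickness = volume rate / (speed * 60 * width), i.e.
  thickness = throughput / (60 * speed * width * density) * 1000
  thickness = 37496 / (60 * 7.5 * 3.3 * 2500) * 1000 = 10.1 mm

10.1 mm


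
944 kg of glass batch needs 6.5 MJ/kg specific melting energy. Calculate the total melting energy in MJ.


Total energy = mass * specific energy
  E = 944 * 6.5 = 6136 MJ

6136 MJ


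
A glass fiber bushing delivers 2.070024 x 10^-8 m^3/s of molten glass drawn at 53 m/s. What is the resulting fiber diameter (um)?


Cross-sectional area from continuity:
  A = Q / v = 2.070024 x 10^-8 / 53 = 3.905706 x 10^-10 m^2
Diameter from circular cross-section:
  d = sqrt(4A / pi) * 10^6 (m -> um)
  d = sqrt(4 * 3.905706 x 10^-10 / pi) * 10^6 = 22.3 um

22.3 um


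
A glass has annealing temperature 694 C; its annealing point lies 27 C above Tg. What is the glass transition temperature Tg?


Rearrange T_anneal = Tg + offset for Tg:
  Tg = T_anneal - offset = 694 - 27 = 667 C

667 C


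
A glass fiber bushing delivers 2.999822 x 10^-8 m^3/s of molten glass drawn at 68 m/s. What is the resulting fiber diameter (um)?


Cross-sectional area from continuity:
  A = Q / v = 2.999822 x 10^-8 / 68 = 4.411503 x 10^-10 m^2
Diameter from circular cross-section:
  d = sqrt(4A / pi) * 10^6 (m -> um)
  d = sqrt(4 * 4.411503 x 10^-10 / pi) * 10^6 = 23.7 um

23.7 um


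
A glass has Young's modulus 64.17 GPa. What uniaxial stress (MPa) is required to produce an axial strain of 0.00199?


Rearrange E = sigma / epsilon:
  sigma = E * epsilon
  E (MPa) = 64.17 * 1000 = 64170
  sigma = 64170 * 0.00199 = 127.7 MPa

127.7 MPa


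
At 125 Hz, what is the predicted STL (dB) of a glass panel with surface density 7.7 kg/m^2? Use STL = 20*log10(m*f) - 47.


Mass law: STL = 20 * log10(m * f) - 47
  m * f = 7.7 * 125 = 962.5
  log10(962.5) = 2.9834
  STL = 20 * 2.9834 - 47 = 59.668 - 47 = 12.7 dB

12.7 dB


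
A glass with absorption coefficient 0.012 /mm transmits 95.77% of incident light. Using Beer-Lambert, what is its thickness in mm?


Rearrange T = exp(-alpha * thickness):
  thickness = -ln(T) / alpha
  T = 95.77/100 = 0.9577
  ln(T) = -0.04322
  -ln(T) = 0.04322
  thickness = 0.04322 / 0.012 = 3.6 mm

3.6 mm


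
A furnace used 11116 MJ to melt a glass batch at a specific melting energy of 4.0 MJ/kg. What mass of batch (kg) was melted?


Rearrange E = m * s for m:
  m = E / s
  m = 11116 / 4.0 = 2779.0 kg

2779.0 kg


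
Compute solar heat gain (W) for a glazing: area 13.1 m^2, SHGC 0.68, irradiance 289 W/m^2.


Solar heat gain: Q = Area * SHGC * Irradiance
  Q = 13.1 * 0.68 * 289 = 2574.4 W

2574.4 W


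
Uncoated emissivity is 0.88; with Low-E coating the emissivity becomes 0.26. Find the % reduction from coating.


Percentage reduction = (1 - coated/uncoated) * 100
  Ratio = 0.26 / 0.88 = 0.2955
  Reduction = (1 - 0.2955) * 100 = 70.5%

70.5%


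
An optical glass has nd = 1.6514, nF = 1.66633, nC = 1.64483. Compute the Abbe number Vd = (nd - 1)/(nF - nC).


Abbe number formula: Vd = (nd - 1) / (nF - nC)
  nd - 1 = 1.6514 - 1 = 0.6514
  nF - nC = 1.66633 - 1.64483 = 0.0215
  Vd = 0.6514 / 0.0215 = 30.3

30.3


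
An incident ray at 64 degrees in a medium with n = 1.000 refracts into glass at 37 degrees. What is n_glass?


Apply Snell's law: n1 * sin(theta1) = n2 * sin(theta2)
  n2 = n1 * sin(theta1) / sin(theta2)
  sin(64) = 0.898794
  sin(37) = 0.601815
  n2 = 1.000 * 0.898794 / 0.601815 = 1.4935

1.4935


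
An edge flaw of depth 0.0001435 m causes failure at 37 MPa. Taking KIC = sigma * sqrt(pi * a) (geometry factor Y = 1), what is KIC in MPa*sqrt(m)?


Fracture toughness: KIC = sigma * sqrt(pi * a)
  pi * a = pi * 0.0001435 = 0.000450819
  sqrt(pi * a) = 0.021232
  KIC = 37 * 0.021232 = 0.786 MPa*sqrt(m)

0.786 MPa*sqrt(m)


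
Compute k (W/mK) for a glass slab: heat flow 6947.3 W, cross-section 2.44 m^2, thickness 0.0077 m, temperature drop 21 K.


Fourier's law rearranged: k = Q * t / (A * dT)
  Numerator = 6947.3 * 0.0077 = 53.49421
  Denominator = 2.44 * 21 = 51.24
  k = 53.49421 / 51.24 = 1.044 W/mK

1.044 W/mK


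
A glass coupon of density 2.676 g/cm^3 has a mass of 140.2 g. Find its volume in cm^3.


Rearrange rho = m / V:
  V = m / rho
  V = 140.2 / 2.676 = 52.392 cm^3

52.392 cm^3


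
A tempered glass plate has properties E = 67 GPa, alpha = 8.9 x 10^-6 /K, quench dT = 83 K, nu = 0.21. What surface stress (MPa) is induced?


Tempering stress: sigma = E * alpha * dT / (1 - nu)
  E (MPa) = 67 * 1000 = 67000
  Numerator = 67000 * (8.9 x 10^-6) * 83 = 49.4929
  Denominator = 1 - 0.21 = 0.79
  sigma = 49.4929 / 0.79 = 62.6 MPa

62.6 MPa


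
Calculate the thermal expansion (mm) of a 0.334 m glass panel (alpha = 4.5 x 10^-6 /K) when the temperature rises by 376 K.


Thermal expansion formula: dL = alpha * L0 * dT
  dL = (4.5 x 10^-6) * 0.334 * 376 = 0.00056513 m
Convert to mm: 0.00056513 * 1000 = 0.5651 mm

0.5651 mm


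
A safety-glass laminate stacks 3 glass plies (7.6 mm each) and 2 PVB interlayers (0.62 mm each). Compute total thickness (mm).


Total thickness = glass contribution + PVB contribution
  Glass: 3 * 7.6 = 22.8 mm
  PVB: 2 * 0.62 = 1.24 mm
  Total = 22.8 + 1.24 = 24.04 mm

24.04 mm


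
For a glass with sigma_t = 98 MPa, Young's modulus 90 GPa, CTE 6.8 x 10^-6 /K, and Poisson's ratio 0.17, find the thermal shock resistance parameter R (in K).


Thermal shock resistance: R = sigma * (1 - nu) / (E * alpha)
  Numerator = 98 * (1 - 0.17) = 81.34
  Denominator = 90 * 1000 * (6.8 x 10^-6) = 0.612
  R = 81.34 / 0.612 = 132.9 K

132.9 K


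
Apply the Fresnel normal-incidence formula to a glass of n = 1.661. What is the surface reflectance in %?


Fresnel reflectance at normal incidence:
  R = ((n - 1)/(n + 1))^2
  (n - 1)/(n + 1) = (1.661 - 1)/(1.661 + 1) = 0.248403
  R = 0.248403^2 = 0.0617041
  R(%) = 0.0617041 * 100 = 6.17%

6.17%


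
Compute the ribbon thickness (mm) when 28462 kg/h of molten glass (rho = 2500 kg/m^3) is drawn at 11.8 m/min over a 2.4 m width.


Ribbon cross-section from mass balance:
  Volume rate = throughput / density = 28462 / 2500 = 11.3848 m^3/h
  thickness = volume rate / (speed * 60 * width), i.e.
  thickness = throughput / (60 * speed * width * density) * 1000
  thickness = 28462 / (60 * 11.8 * 2.4 * 2500) * 1000 = 6.7 mm

6.7 mm


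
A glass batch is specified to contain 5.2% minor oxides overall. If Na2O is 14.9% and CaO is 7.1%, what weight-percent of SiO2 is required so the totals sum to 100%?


Known pieces sum to 100%:
  SiO2 = 100 - (others + Na2O + CaO)
  SiO2 = 100 - (5.2 + 14.9 + 7.1) = 72.8%

72.8%


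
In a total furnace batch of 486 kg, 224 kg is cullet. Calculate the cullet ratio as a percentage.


Cullet ratio = (cullet mass / total batch mass) * 100
  Ratio = 224 / 486 * 100 = 46.09%

46.09%


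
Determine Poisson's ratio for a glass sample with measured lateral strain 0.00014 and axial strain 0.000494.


Poisson's ratio: nu = lateral strain / axial strain
  nu = 0.00014 / 0.000494 = 0.2834

0.2834


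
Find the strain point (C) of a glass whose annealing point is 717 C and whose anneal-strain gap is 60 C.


Strain point = annealing point - difference:
  T_strain = 717 - 60 = 657 C

657 C


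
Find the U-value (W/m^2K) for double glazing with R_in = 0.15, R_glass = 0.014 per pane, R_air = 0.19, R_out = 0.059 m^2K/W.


Total thermal resistance (series):
  R_total = R_in + R_glass + R_air + R_glass + R_out
  R_total = 0.15 + 0.014 + 0.19 + 0.014 + 0.059 = 0.427 m^2K/W
U-value = 1 / R_total = 1 / 0.427 = 2.342 W/m^2K

2.342 W/m^2K


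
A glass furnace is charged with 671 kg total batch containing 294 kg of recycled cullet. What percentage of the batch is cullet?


Cullet ratio = (cullet mass / total batch mass) * 100
  Ratio = 294 / 671 * 100 = 43.82%

43.82%


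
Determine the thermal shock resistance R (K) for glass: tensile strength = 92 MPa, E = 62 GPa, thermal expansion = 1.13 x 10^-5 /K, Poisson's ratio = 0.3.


Thermal shock resistance: R = sigma * (1 - nu) / (E * alpha)
  Numerator = 92 * (1 - 0.3) = 64.4
  Denominator = 62 * 1000 * (1.13 x 10^-5) = 0.7006
  R = 64.4 / 0.7006 = 91.9 K

91.9 K


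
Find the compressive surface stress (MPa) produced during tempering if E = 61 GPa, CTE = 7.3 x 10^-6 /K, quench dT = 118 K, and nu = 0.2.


Tempering stress: sigma = E * alpha * dT / (1 - nu)
  E (MPa) = 61 * 1000 = 61000
  Numerator = 61000 * (7.3 x 10^-6) * 118 = 52.5454
  Denominator = 1 - 0.2 = 0.8
  sigma = 52.5454 / 0.8 = 65.7 MPa

65.7 MPa


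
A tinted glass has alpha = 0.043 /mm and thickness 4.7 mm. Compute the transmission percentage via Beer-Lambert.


Beer-Lambert law: T = exp(-alpha * thickness)
  exponent = -0.043 * 4.7 = -0.2021
  T = exp(-0.2021) = 0.817
  Percentage = 0.817 * 100 = 81.7%

81.7%


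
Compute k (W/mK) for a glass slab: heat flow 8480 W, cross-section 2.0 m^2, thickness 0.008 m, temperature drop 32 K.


Fourier's law rearranged: k = Q * t / (A * dT)
  Numerator = 8480 * 0.008 = 67.84
  Denominator = 2.0 * 32 = 64.0
  k = 67.84 / 64.0 = 1.06 W/mK

1.06 W/mK


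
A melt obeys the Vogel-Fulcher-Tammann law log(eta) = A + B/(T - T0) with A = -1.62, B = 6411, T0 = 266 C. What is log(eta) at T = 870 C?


VFT equation: log(eta) = A + B / (T - T0)
  T - T0 = 870 - 266 = 604
  B / (T - T0) = 6411 / 604 = 10.614
  log(eta) = -1.62 + 10.614 = 8.994

8.994


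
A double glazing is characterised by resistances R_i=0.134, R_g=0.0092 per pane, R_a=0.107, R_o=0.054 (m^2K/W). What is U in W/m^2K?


Total thermal resistance (series):
  R_total = R_in + R_glass + R_air + R_glass + R_out
  R_total = 0.134 + 0.0092 + 0.107 + 0.0092 + 0.054 = 0.3134 m^2K/W
U-value = 1 / R_total = 1 / 0.3134 = 3.191 W/m^2K

3.191 W/m^2K


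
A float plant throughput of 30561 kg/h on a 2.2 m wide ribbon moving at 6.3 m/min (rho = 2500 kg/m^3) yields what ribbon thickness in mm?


Ribbon cross-section from mass balance:
  Volume rate = throughput / density = 30561 / 2500 = 12.2244 m^3/h
  thickness = volume rate / (speed * 60 * width), i.e.
  thickness = throughput / (60 * speed * width * density) * 1000
  thickness = 30561 / (60 * 6.3 * 2.2 * 2500) * 1000 = 14.7 mm

14.7 mm


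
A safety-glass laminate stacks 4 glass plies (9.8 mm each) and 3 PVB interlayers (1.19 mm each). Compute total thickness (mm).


Total thickness = glass contribution + PVB contribution
  Glass: 4 * 9.8 = 39.2 mm
  PVB: 3 * 1.19 = 3.57 mm
  Total = 39.2 + 3.57 = 42.77 mm

42.77 mm


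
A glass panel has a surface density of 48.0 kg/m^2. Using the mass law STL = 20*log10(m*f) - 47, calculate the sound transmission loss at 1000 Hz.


Mass law: STL = 20 * log10(m * f) - 47
  m * f = 48.0 * 1000 = 48000
  log10(48000) = 4.68124
  STL = 20 * 4.68124 - 47 = 93.6248 - 47 = 46.6 dB

46.6 dB


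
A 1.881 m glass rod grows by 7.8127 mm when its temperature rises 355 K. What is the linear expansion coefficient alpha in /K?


Rearrange dL = alpha * L0 * dT for alpha:
  alpha = dL / (L0 * dT)
  alpha = (7.8127 / 1000) / (1.881 * 355) = 0.0000117 /K = 1.17 x 10^-5 /K

1.17 x 10^-5 /K


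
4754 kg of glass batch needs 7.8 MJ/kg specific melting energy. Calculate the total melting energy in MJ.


Total energy = mass * specific energy
  E = 4754 * 7.8 = 37081.2 MJ

37081.2 MJ


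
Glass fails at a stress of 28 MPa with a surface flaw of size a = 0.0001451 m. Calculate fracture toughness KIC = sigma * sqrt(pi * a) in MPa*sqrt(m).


Fracture toughness: KIC = sigma * sqrt(pi * a)
  pi * a = pi * 0.0001451 = 0.000455845
  sqrt(pi * a) = 0.021351
  KIC = 28 * 0.021351 = 0.598 MPa*sqrt(m)

0.598 MPa*sqrt(m)


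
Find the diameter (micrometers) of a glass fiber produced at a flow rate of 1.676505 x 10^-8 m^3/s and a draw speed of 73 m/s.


Cross-sectional area from continuity:
  A = Q / v = 1.676505 x 10^-8 / 73 = 2.296582 x 10^-10 m^2
Diameter from circular cross-section:
  d = sqrt(4A / pi) * 10^6 (m -> um)
  d = sqrt(4 * 2.296582 x 10^-10 / pi) * 10^6 = 17.1 um

17.1 um


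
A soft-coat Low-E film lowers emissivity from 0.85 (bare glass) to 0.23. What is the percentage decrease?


Percentage reduction = (1 - coated/uncoated) * 100
  Ratio = 0.23 / 0.85 = 0.2706
  Reduction = (1 - 0.2706) * 100 = 72.9%

72.9%


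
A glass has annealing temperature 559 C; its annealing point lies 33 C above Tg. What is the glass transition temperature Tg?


Rearrange T_anneal = Tg + offset for Tg:
  Tg = T_anneal - offset = 559 - 33 = 526 C

526 C


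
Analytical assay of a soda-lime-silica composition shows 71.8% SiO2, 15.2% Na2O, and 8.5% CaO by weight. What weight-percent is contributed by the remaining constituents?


Sum the three major oxides:
  SiO2 + Na2O + CaO = 71.8 + 15.2 + 8.5 = 95.5%
Subtract from 100%:
  Others = 100 - 95.5 = 4.5%

4.5%


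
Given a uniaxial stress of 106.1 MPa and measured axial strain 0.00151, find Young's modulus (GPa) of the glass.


Young's modulus: E = stress / strain
  E = 106.1 MPa / 0.00151 = 70264.9 MPa
Convert to GPa: 70264.9 / 1000 = 70.26 GPa

70.26 GPa


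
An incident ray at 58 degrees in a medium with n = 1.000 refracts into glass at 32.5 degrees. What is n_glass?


Apply Snell's law: n1 * sin(theta1) = n2 * sin(theta2)
  n2 = n1 * sin(theta1) / sin(theta2)
  sin(58) = 0.848048
  sin(32.5) = 0.5373
  n2 = 1.000 * 0.848048 / 0.5373 = 1.5784

1.5784


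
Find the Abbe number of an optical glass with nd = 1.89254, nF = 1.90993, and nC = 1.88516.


Abbe number formula: Vd = (nd - 1) / (nF - nC)
  nd - 1 = 1.89254 - 1 = 0.89254
  nF - nC = 1.90993 - 1.88516 = 0.02477
  Vd = 0.89254 / 0.02477 = 36.03

36.03


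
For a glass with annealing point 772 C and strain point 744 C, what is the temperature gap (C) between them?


Gap = T_anneal - T_strain:
  gap = 772 - 744 = 28 C

28 C


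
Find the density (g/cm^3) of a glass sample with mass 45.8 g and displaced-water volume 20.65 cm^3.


Use the definition of density:
  rho = mass / volume
  rho = 45.8 / 20.65 = 2.218 g/cm^3

2.218 g/cm^3


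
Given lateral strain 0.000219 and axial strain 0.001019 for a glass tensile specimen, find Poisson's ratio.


Poisson's ratio: nu = lateral strain / axial strain
  nu = 0.000219 / 0.001019 = 0.2149

0.2149


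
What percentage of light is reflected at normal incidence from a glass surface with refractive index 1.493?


Fresnel reflectance at normal incidence:
  R = ((n - 1)/(n + 1))^2
  (n - 1)/(n + 1) = (1.493 - 1)/(1.493 + 1) = 0.197754
  R = 0.197754^2 = 0.0391066
  R(%) = 0.0391066 * 100 = 3.911%

3.911%


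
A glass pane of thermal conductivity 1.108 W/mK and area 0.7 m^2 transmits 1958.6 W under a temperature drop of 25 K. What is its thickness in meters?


Fourier's law: t = k * A * dT / Q
  t = 1.108 * 0.7 * 25 / 1958.6
  t = 19.39 / 1958.6 = 0.0099 m

0.0099 m


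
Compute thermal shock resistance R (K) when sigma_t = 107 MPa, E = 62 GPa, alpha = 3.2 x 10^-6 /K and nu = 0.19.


Thermal shock resistance: R = sigma * (1 - nu) / (E * alpha)
  Numerator = 107 * (1 - 0.19) = 86.67
  Denominator = 62 * 1000 * (3.2 x 10^-6) = 0.1984
  R = 86.67 / 0.1984 = 436.8 K

436.8 K
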